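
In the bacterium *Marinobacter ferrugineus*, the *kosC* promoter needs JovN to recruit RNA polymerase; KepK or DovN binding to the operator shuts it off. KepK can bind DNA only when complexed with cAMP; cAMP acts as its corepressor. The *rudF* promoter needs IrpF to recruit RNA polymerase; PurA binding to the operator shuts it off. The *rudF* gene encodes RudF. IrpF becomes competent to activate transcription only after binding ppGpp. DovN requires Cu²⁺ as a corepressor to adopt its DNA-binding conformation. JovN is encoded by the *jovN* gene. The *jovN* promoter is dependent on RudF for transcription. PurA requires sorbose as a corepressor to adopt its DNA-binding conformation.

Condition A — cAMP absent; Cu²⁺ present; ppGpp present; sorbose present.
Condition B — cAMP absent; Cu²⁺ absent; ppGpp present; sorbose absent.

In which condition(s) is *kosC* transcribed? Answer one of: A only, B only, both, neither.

Condition A:
cAMP is absent, so KepK is inactive.
Cu²⁺ is present, so DovN is active.
ppGpp is present, so IrpF is active.
Sorbose is present, so PurA is active.
With repressor PurA bound, *rudF* is not transcribed.
So RudF is not produced.
Required activator RudF is absent, so *jovN* is not transcribed.
So JovN is not produced.
With repressor DovN bound, *kosC* is not transcribed.
→ *kosC* is OFF in A.
Condition B:
cAMP is absent, so KepK is inactive.
Cu²⁺ is absent, so DovN is inactive.
ppGpp is present, so IrpF is active.
Sorbose is absent, so PurA is inactive.
No repressor is bound and IrpF is active, so *rudF* is transcribed.
So RudF is produced and active.
No repressor is bound and RudF is active, so *jovN* is transcribed.
So JovN is produced and active.
No repressor is bound and JovN is active, so *kosC* is transcribed.
→ *kosC* is ON in B.

B only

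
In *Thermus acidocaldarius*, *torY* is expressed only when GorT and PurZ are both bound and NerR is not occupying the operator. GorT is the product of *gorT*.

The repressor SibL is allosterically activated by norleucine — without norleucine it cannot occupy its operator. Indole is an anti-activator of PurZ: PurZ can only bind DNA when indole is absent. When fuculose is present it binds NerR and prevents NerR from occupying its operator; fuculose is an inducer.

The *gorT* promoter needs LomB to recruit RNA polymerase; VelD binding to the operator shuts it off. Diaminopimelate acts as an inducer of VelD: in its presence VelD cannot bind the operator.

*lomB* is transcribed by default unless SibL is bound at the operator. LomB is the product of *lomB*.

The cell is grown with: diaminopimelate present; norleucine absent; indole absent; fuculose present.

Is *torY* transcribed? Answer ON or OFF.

Diaminopimelate is present, so VelD is inactive.
Norleucine is absent, so SibL is inactive.
With no repressor bound, *lomB* is transcribed.
So LomB is produced and active.
No repressor is bound and LomB is active, so *gorT* is transcribed.
So GorT is produced and active.
Indole is absent, so PurZ is active.
Fuculose is present, so NerR is inactive.
No repressor is bound and GorT and PurZ are active, so *torY* is transcribed.

ON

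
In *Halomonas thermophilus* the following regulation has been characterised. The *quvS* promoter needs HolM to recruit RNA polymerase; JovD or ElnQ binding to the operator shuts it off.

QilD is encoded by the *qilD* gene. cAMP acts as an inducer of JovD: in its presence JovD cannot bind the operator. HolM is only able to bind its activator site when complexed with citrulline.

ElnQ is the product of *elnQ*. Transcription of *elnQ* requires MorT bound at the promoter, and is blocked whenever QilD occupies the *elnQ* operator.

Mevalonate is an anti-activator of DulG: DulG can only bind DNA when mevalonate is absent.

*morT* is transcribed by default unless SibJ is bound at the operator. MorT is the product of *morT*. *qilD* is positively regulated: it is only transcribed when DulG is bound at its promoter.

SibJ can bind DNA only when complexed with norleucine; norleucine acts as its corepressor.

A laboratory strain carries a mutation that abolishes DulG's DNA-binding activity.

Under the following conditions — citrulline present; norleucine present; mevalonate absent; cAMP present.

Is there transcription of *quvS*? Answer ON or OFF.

cAMP is present, so JovD is inactive.
Citrulline is present, so HolM is active.
Norleucine is present, so SibJ is active.
With repressor SibJ bound, *morT* is not transcribed.
So MorT is not produced.
DulG is non-functional in this strain, so it has no effect.
Required activator DulG is absent, so *qilD* is not transcribed.
So QilD is not produced.
Required activator MorT is absent, so *elnQ* is not transcribed.
So ElnQ is not produced.
No repressor is bound and HolM is active, so *quvS* is transcribed.

ON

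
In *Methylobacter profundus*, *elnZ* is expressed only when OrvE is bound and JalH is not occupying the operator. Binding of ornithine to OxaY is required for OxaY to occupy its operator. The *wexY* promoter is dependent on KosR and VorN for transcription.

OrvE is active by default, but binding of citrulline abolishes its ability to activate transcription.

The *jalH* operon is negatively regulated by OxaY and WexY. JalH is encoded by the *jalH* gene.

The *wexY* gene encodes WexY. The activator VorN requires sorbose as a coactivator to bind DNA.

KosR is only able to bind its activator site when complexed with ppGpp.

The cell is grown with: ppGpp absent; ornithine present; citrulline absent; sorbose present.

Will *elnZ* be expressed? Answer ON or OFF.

Ornithine is present, so OxaY is active.
ppGpp is absent, so KosR is inactive.
Sorbose is present, so VorN is active.
Required activator KosR is absent, so *wexY* is not transcribed.
So WexY is not produced.
With repressor OxaY bound, *jalH* is not transcribed.
So JalH is not produced.
Citrulline is absent, so OrvE is active.
No repressor is bound and OrvE is active, so *elnZ* is transcribed.

ON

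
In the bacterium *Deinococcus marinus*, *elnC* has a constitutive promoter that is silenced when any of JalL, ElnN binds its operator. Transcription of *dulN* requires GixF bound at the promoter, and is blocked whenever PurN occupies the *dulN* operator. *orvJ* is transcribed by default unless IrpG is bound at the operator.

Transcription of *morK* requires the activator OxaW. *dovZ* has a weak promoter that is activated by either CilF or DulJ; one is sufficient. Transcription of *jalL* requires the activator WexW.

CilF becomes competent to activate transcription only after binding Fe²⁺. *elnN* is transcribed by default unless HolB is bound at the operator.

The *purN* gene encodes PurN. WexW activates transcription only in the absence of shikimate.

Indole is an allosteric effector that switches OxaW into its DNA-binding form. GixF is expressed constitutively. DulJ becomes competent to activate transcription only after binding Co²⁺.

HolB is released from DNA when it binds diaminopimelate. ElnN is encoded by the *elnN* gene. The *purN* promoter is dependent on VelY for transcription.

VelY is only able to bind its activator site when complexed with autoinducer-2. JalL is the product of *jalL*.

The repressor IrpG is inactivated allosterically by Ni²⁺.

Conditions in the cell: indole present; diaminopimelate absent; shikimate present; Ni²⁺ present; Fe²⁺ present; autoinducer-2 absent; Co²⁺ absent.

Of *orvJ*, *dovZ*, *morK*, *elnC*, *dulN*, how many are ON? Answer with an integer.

Ni²⁺ is present, so IrpG is inactive.
With no repressor bound, *orvJ* is transcribed.
→ *orvJ* is ON.
Fe²⁺ is present, so CilF is active.
Co²⁺ is absent, so DulJ is inactive.
Activator CilF is present, so *dovZ* is transcribed.
→ *dovZ* is ON.
Indole is present, so OxaW is active.
No repressor is bound and OxaW is active, so *morK* is transcribed.
→ *morK* is ON.
Shikimate is present, so WexW is inactive.
Required activator WexW is absent, so *jalL* is not transcribed.
So JalL is not produced.
Diaminopimelate is absent, so HolB is active.
With repressor HolB bound, *elnN* is not transcribed.
So ElnN is not produced.
With no repressor bound, *elnC* is transcribed.
→ *elnC* is ON.
Autoinducer-2 is absent, so VelY is inactive.
Required activator VelY is absent, so *purN* is not transcribed.
So PurN is not produced.
GixF is produced constitutively and is active.
No repressor is bound and GixF is active, so *dulN* is transcribed.
→ *dulN* is ON.
5 of the 5 genes are transcribed.

5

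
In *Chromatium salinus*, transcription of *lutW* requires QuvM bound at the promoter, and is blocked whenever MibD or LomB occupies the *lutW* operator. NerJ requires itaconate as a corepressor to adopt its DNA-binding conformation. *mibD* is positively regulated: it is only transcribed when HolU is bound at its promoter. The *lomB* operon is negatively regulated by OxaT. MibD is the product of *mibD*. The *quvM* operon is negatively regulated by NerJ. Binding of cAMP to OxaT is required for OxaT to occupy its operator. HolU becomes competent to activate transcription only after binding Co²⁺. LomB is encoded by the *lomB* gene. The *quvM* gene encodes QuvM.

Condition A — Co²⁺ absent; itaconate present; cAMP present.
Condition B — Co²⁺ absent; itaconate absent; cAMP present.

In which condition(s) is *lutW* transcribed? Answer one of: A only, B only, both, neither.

B only

Condition A:
Co²⁺ is absent, so HolU is inactive.
Required activator HolU is absent, so *mibD* is not transcribed.
So MibD is not produced.
Itaconate is present, so NerJ is active.
With repressor NerJ bound, *quvM* is not transcribed.
So QuvM is not produced.
cAMP is present, so OxaT is active.
With repressor OxaT bound, *lomB* is not transcribed.
So LomB is not produced.
Required activator QuvM is absent, so *lutW* is not transcribed.
→ *lutW* is OFF in A.
Condition B:
Co²⁺ is absent, so HolU is inactive.
Required activator HolU is absent, so *mibD* is not transcribed.
So MibD is not produced.
Itaconate is absent, so NerJ is inactive.
With no repressor bound, *quvM* is transcribed.
So QuvM is produced and active.
cAMP is present, so OxaT is active.
With repressor OxaT bound, *lomB* is not transcribed.
So LomB is not produced.
No repressor is bound and QuvM is active, so *lutW* is transcribed.
→ *lutW* is ON in B.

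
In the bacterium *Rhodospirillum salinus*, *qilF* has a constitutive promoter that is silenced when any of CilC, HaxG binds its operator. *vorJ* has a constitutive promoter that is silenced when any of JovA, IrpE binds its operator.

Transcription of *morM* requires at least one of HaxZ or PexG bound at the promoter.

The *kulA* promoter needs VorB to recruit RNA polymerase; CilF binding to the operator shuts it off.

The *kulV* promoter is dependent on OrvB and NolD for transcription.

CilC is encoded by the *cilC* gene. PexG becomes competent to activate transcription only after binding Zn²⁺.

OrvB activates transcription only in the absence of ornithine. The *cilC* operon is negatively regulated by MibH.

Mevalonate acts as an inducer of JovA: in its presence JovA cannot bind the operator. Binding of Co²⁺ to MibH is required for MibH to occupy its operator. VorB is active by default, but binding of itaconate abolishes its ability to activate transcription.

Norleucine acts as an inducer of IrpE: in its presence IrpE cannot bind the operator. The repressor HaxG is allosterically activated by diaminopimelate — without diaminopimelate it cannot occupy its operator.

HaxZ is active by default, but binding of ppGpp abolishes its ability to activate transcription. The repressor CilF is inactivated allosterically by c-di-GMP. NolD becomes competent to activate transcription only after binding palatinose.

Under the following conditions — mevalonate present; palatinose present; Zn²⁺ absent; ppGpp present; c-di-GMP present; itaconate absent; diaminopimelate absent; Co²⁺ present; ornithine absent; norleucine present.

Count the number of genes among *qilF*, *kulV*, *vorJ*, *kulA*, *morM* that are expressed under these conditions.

4

Co²⁺ is present, so MibH is active.
With repressor MibH bound, *cilC* is not transcribed.
So CilC is not produced.
Diaminopimelate is absent, so HaxG is inactive.
With no repressor bound, *qilF* is transcribed.
→ *qilF* is ON.
Ornithine is absent, so OrvB is active.
Palatinose is present, so NolD is active.
No repressor is bound and OrvB and NolD are active, so *kulV* is transcribed.
→ *kulV* is ON.
Mevalonate is present, so JovA is inactive.
Norleucine is present, so IrpE is inactive.
With no repressor bound, *vorJ* is transcribed.
→ *vorJ* is ON.
Itaconate is absent, so VorB is active.
c-di-GMP is present, so CilF is inactive.
No repressor is bound and VorB is active, so *kulA* is transcribed.
→ *kulA* is ON.
ppGpp is present, so HaxZ is inactive.
Zn²⁺ is absent, so PexG is inactive.
No activator is available at the *morM* promoter, so *morM* is not transcribed.
→ *morM* is OFF.
4 of the 5 genes are transcribed.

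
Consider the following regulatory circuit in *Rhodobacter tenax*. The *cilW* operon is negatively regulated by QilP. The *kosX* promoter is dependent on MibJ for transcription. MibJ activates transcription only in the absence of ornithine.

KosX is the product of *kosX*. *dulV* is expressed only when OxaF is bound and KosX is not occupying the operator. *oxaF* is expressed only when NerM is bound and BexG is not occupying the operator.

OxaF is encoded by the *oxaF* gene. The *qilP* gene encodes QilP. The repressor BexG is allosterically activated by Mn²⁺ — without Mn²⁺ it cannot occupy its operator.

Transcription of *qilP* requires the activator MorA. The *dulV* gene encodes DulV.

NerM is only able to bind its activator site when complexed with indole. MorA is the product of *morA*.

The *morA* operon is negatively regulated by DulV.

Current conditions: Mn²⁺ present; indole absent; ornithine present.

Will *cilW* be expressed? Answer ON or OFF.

OFF

Mn²⁺ is present, so BexG is active.
Indole is absent, so NerM is inactive.
With repressor BexG bound, *oxaF* is not transcribed.
So OxaF is not produced.
Ornithine is present, so MibJ is inactive.
Required activator MibJ is absent, so *kosX* is not transcribed.
So KosX is not produced.
Required activator OxaF is absent, so *dulV* is not transcribed.
So DulV is not produced.
With no repressor bound, *morA* is transcribed.
So MorA is produced and active.
No repressor is bound and MorA is active, so *qilP* is transcribed.
So QilP is produced and active.
With repressor QilP bound, *cilW* is not transcribed.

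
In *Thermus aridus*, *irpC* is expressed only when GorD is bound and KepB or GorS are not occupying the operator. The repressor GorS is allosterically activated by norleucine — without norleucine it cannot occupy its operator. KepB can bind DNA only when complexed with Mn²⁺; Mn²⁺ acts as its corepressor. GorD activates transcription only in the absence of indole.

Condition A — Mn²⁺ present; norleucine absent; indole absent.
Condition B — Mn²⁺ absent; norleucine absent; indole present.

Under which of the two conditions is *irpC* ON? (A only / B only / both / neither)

neither

Condition A:
Mn²⁺ is present, so KepB is active.
Norleucine is absent, so GorS is inactive.
Indole is absent, so GorD is active.
With repressor KepB bound, *irpC* is not transcribed.
→ *irpC* is OFF in A.
Condition B:
Mn²⁺ is absent, so KepB is inactive.
Norleucine is absent, so GorS is inactive.
Indole is present, so GorD is inactive.
Required activator GorD is absent, so *irpC* is not transcribed.
→ *irpC* is OFF in B.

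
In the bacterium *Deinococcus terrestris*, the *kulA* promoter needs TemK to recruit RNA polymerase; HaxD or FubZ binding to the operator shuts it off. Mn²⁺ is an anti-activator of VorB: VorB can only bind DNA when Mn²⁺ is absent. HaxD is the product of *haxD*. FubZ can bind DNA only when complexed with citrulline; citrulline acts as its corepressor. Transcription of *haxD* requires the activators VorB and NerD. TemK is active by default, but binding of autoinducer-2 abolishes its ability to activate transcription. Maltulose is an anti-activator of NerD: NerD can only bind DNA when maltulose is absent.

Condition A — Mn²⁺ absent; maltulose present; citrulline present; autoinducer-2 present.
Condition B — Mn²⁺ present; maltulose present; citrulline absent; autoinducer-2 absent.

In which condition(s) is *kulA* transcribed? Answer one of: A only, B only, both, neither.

Condition A:
Mn²⁺ is absent, so VorB is active.
Maltulose is present, so NerD is inactive.
Required activator NerD is absent, so *haxD* is not transcribed.
So HaxD is not produced.
Citrulline is present, so FubZ is active.
Autoinducer-2 is present, so TemK is inactive.
With repressor FubZ bound, *kulA* is not transcribed.
→ *kulA* is OFF in A.
Condition B:
Mn²⁺ is present, so VorB is inactive.
Maltulose is present, so NerD is inactive.
Required activator VorB is absent, so *haxD* is not transcribed.
So HaxD is not produced.
Citrulline is absent, so FubZ is inactive.
Autoinducer-2 is absent, so TemK is active.
No repressor is bound and TemK is active, so *kulA* is transcribed.
→ *kulA* is ON in B.

B only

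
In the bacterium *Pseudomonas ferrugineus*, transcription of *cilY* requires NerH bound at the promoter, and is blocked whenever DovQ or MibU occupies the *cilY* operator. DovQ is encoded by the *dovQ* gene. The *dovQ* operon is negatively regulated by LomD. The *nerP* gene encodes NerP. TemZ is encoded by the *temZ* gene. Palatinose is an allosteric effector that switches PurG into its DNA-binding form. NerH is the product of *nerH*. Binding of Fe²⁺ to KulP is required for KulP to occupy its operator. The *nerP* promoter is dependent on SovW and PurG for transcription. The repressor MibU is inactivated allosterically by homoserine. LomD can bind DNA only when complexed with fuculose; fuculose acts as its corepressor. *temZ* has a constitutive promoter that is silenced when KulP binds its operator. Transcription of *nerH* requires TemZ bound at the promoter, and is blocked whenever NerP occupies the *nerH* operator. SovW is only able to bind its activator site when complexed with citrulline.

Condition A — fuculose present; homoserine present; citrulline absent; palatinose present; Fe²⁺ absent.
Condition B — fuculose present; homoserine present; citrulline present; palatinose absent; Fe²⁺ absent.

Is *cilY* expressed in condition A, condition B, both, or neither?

Condition A:
Fuculose is present, so LomD is active.
With repressor LomD bound, *dovQ* is not transcribed.
So DovQ is not produced.
Homoserine is present, so MibU is inactive.
Citrulline is absent, so SovW is inactive.
Palatinose is present, so PurG is active.
Required activator SovW is absent, so *nerP* is not transcribed.
So NerP is not produced.
Fe²⁺ is absent, so KulP is inactive.
With no repressor bound, *temZ* is transcribed.
So TemZ is produced and active.
No repressor is bound and TemZ is active, so *nerH* is transcribed.
So NerH is produced and active.
No repressor is bound and NerH is active, so *cilY* is transcribed.
→ *cilY* is ON in A.
Condition B:
Fuculose is present, so LomD is active.
With repressor LomD bound, *dovQ* is not transcribed.
So DovQ is not produced.
Homoserine is present, so MibU is inactive.
Citrulline is present, so SovW is active.
Palatinose is absent, so PurG is inactive.
Required activator PurG is absent, so *nerP* is not transcribed.
So NerP is not produced.
Fe²⁺ is absent, so KulP is inactive.
With no repressor bound, *temZ* is transcribed.
So TemZ is produced and active.
No repressor is bound and TemZ is active, so *nerH* is transcribed.
So NerH is produced and active.
No repressor is bound and NerH is active, so *cilY* is transcribed.
→ *cilY* is ON in B.

both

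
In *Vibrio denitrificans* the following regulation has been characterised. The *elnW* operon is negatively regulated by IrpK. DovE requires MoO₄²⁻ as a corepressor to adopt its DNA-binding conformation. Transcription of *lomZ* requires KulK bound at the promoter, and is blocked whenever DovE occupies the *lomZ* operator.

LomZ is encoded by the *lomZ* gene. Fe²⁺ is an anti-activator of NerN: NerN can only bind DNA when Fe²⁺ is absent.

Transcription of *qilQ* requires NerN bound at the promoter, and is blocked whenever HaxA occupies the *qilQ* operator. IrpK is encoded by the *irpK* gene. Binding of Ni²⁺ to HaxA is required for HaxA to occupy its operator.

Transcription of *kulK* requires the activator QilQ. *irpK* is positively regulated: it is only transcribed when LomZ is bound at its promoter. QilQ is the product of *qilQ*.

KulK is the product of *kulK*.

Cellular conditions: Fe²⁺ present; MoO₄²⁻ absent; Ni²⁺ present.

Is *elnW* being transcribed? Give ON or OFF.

ON

Ni²⁺ is present, so HaxA is active.
Fe²⁺ is present, so NerN is inactive.
With repressor HaxA bound, *qilQ* is not transcribed.
So QilQ is not produced.
Required activator QilQ is absent, so *kulK* is not transcribed.
So KulK is not produced.
MoO₄²⁻ is absent, so DovE is inactive.
Required activator KulK is absent, so *lomZ* is not transcribed.
So LomZ is not produced.
Required activator LomZ is absent, so *irpK* is not transcribed.
So IrpK is not produced.
With no repressor bound, *elnW* is transcribed.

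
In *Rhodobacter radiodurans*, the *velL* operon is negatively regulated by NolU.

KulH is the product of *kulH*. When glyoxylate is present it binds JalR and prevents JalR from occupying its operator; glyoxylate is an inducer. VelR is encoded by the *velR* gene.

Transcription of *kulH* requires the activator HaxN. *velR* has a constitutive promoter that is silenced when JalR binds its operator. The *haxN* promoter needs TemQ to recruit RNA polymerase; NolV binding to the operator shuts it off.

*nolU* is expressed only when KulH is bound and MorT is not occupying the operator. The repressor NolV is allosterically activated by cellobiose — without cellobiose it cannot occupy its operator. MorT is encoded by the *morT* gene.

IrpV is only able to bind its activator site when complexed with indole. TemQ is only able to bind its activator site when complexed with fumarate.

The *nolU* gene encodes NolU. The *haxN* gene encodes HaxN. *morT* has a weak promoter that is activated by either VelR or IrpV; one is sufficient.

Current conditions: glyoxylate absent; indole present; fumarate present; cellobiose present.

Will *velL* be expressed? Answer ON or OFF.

Fumarate is present, so TemQ is active.
Cellobiose is present, so NolV is active.
With repressor NolV bound, *haxN* is not transcribed.
So HaxN is not produced.
Required activator HaxN is absent, so *kulH* is not transcribed.
So KulH is not produced.
Glyoxylate is absent, so JalR is active.
With repressor JalR bound, *velR* is not transcribed.
So VelR is not produced.
Indole is present, so IrpV is active.
Activator IrpV is present, so *morT* is transcribed.
So MorT is produced and active.
With repressor MorT bound, *nolU* is not transcribed.
So NolU is not produced.
With no repressor bound, *velL* is transcribed.

ON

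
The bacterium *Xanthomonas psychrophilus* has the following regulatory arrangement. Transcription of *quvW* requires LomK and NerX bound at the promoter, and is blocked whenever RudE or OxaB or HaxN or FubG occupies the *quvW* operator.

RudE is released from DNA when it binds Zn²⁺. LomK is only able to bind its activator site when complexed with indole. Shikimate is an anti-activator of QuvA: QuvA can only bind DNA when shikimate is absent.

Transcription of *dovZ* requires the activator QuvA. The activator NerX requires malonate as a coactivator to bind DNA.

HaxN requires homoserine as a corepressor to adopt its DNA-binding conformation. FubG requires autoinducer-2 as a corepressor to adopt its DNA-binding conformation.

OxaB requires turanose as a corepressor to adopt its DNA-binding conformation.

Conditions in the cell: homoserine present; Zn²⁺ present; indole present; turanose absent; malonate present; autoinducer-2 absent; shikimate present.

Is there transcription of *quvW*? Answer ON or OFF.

Zn²⁺ is present, so RudE is inactive.
Turanose is absent, so OxaB is inactive.
Homoserine is present, so HaxN is active.
Indole is present, so LomK is active.
Malonate is present, so NerX is active.
Autoinducer-2 is absent, so FubG is inactive.
With repressor HaxN bound, *quvW* is not transcribed.

OFF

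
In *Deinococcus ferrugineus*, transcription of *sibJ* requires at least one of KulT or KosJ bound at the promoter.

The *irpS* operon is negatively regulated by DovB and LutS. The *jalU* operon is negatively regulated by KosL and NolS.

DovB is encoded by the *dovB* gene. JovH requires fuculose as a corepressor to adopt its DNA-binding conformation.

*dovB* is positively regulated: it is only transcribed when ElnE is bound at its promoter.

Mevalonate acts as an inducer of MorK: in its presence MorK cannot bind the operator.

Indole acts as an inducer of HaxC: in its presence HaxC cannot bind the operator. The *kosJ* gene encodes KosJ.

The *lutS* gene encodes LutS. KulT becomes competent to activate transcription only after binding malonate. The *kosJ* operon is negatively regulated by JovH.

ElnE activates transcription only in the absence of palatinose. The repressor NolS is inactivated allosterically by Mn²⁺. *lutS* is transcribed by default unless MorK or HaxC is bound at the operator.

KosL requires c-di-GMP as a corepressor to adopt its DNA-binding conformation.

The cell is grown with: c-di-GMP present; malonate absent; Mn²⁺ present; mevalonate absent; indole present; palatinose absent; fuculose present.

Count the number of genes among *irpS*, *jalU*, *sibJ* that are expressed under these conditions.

0

Palatinose is absent, so ElnE is active.
No repressor is bound and ElnE is active, so *dovB* is transcribed.
So DovB is produced and active.
Mevalonate is absent, so MorK is active.
Indole is present, so HaxC is inactive.
With repressor MorK bound, *lutS* is not transcribed.
So LutS is not produced.
With repressor DovB bound, *irpS* is not transcribed.
→ *irpS* is OFF.
c-di-GMP is present, so KosL is active.
Mn²⁺ is present, so NolS is inactive.
With repressor KosL bound, *jalU* is not transcribed.
→ *jalU* is OFF.
Malonate is absent, so KulT is inactive.
Fuculose is present, so JovH is active.
With repressor JovH bound, *kosJ* is not transcribed.
So KosJ is not produced.
No activator is available at the *sibJ* promoter, so *sibJ* is not transcribed.
→ *sibJ* is OFF.
0 of the 3 genes are transcribed.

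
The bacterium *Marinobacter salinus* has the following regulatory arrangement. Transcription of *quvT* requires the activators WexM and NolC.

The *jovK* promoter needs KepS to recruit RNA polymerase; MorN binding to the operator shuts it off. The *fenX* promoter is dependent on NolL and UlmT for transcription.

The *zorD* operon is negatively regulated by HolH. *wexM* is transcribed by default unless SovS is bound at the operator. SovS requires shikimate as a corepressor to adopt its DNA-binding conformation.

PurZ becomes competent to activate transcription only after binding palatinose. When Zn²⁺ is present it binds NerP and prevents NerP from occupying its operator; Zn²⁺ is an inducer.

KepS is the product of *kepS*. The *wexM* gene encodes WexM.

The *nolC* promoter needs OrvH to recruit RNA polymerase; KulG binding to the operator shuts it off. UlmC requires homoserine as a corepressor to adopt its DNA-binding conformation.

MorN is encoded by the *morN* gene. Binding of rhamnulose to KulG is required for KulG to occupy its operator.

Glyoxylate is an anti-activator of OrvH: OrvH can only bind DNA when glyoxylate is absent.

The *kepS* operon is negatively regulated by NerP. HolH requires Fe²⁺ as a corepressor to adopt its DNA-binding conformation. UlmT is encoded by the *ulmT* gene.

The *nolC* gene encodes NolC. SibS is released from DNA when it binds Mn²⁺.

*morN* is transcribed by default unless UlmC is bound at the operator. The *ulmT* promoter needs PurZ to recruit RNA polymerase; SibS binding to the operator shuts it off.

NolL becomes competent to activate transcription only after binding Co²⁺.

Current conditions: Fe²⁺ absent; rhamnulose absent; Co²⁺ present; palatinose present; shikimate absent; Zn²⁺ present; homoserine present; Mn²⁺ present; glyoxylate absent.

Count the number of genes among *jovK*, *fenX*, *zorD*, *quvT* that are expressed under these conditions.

Zn²⁺ is present, so NerP is inactive.
With no repressor bound, *kepS* is transcribed.
So KepS is produced and active.
Homoserine is present, so UlmC is active.
With repressor UlmC bound, *morN* is not transcribed.
So MorN is not produced.
No repressor is bound and KepS is active, so *jovK* is transcribed.
→ *jovK* is ON.
Co²⁺ is present, so NolL is active.
Mn²⁺ is present, so SibS is inactive.
Palatinose is present, so PurZ is active.
No repressor is bound and PurZ is active, so *ulmT* is transcribed.
So UlmT is produced and active.
No repressor is bound and NolL and UlmT are active, so *fenX* is transcribed.
→ *fenX* is ON.
Fe²⁺ is absent, so HolH is inactive.
With no repressor bound, *zorD* is transcribed.
→ *zorD* is ON.
Shikimate is absent, so SovS is inactive.
With no repressor bound, *wexM* is transcribed.
So WexM is produced and active.
Rhamnulose is absent, so KulG is inactive.
Glyoxylate is absent, so OrvH is active.
No repressor is bound and OrvH is active, so *nolC* is transcribed.
So NolC is produced and active.
No repressor is bound and WexM and NolC are active, so *quvT* is transcribed.
→ *quvT* is ON.
4 of the 4 genes are transcribed.

4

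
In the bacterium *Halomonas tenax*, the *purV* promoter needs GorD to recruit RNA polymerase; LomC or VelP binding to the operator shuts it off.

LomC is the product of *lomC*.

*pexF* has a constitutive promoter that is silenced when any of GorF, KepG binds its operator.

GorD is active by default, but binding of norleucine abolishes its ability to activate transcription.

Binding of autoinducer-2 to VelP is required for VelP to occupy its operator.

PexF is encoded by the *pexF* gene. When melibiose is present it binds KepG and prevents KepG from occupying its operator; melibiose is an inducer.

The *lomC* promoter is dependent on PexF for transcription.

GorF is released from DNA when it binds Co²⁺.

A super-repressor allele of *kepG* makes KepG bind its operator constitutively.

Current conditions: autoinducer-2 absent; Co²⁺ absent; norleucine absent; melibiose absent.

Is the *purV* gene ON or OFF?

ON

Co²⁺ is absent, so GorF is active.
KepG is constitutively active in this strain.
With repressor GorF bound, *pexF* is not transcribed.
So PexF is not produced.
Required activator PexF is absent, so *lomC* is not transcribed.
So LomC is not produced.
Autoinducer-2 is absent, so VelP is inactive.
Norleucine is absent, so GorD is active.
No repressor is bound and GorD is active, so *purV* is transcribed.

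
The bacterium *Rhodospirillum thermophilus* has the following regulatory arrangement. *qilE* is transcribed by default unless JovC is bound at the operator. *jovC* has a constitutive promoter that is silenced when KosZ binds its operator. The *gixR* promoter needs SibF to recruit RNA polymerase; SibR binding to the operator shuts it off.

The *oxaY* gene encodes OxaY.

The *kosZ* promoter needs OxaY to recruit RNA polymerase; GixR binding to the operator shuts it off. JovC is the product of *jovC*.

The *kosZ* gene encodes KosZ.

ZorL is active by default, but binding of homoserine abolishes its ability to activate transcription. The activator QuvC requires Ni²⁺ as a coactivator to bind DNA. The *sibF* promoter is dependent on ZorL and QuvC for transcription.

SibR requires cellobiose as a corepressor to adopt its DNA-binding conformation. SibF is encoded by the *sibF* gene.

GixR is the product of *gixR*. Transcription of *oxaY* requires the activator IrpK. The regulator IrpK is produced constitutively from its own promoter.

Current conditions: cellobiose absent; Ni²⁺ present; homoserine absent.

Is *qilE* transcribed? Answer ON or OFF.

OFF

Homoserine is absent, so ZorL is active.
Ni²⁺ is present, so QuvC is active.
No repressor is bound and ZorL and QuvC are active, so *sibF* is transcribed.
So SibF is produced and active.
Cellobiose is absent, so SibR is inactive.
No repressor is bound and SibF is active, so *gixR* is transcribed.
So GixR is produced and active.
IrpK is produced constitutively and is active.
No repressor is bound and IrpK is active, so *oxaY* is transcribed.
So OxaY is produced and active.
With repressor GixR bound, *kosZ* is not transcribed.
So KosZ is not produced.
With no repressor bound, *jovC* is transcribed.
So JovC is produced and active.
With repressor JovC bound, *qilE* is not transcribed.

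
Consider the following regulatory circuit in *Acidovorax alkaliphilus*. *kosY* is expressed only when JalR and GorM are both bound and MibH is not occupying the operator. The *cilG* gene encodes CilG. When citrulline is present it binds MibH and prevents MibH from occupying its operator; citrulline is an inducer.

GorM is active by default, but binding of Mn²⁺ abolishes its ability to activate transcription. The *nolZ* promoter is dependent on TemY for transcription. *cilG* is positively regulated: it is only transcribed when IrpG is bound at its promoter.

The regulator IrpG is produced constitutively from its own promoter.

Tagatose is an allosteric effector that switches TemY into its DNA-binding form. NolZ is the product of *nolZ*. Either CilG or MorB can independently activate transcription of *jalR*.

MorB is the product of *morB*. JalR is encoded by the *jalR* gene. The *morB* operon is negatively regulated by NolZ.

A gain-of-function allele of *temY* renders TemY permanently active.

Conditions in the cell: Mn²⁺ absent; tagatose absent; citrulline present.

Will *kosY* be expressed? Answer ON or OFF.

IrpG is produced constitutively and is active.
No repressor is bound and IrpG is active, so *cilG* is transcribed.
So CilG is produced and active.
TemY is constitutively active in this strain.
No repressor is bound and TemY is active, so *nolZ* is transcribed.
So NolZ is produced and active.
With repressor NolZ bound, *morB* is not transcribed.
So MorB is not produced.
Activator CilG is present, so *jalR* is transcribed.
So JalR is produced and active.
Mn²⁺ is absent, so GorM is active.
Citrulline is present, so MibH is inactive.
No repressor is bound and JalR and GorM are active, so *kosY* is transcribed.

ON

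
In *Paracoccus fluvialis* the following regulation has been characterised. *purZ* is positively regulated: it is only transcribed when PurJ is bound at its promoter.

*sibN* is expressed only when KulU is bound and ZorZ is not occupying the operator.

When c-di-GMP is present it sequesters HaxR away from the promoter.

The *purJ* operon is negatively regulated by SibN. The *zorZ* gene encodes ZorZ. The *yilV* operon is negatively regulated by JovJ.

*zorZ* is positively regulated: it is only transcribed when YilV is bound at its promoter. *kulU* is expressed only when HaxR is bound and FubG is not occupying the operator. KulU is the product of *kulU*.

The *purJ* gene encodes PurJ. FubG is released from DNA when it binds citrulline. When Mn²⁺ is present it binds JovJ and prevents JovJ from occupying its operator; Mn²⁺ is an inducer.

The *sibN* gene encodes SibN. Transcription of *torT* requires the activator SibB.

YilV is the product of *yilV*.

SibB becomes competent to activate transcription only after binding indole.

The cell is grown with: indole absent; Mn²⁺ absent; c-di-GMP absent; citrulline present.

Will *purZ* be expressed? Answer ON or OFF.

Mn²⁺ is absent, so JovJ is active.
With repressor JovJ bound, *yilV* is not transcribed.
So YilV is not produced.
Required activator YilV is absent, so *zorZ* is not transcribed.
So ZorZ is not produced.
Citrulline is present, so FubG is inactive.
c-di-GMP is absent, so HaxR is active.
No repressor is bound and HaxR is active, so *kulU* is transcribed.
So KulU is produced and active.
No repressor is bound and KulU is active, so *sibN* is transcribed.
So SibN is produced and active.
With repressor SibN bound, *purJ* is not transcribed.
So PurJ is not produced.
Required activator PurJ is absent, so *purZ* is not transcribed.

OFF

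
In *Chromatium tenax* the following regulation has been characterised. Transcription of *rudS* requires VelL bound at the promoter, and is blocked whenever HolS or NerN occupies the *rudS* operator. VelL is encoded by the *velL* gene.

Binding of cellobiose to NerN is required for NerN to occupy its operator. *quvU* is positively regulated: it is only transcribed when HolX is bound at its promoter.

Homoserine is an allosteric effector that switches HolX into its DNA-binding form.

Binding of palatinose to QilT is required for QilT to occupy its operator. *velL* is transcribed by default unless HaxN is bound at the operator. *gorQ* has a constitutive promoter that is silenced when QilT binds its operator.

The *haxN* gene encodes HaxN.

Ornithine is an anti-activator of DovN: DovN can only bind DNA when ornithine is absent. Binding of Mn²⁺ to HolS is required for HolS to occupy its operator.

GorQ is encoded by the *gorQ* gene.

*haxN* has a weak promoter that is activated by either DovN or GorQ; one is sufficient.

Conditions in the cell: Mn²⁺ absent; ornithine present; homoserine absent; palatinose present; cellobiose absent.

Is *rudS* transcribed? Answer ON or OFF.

Mn²⁺ is absent, so HolS is inactive.
Ornithine is present, so DovN is inactive.
Palatinose is present, so QilT is active.
With repressor QilT bound, *gorQ* is not transcribed.
So GorQ is not produced.
No activator is available at the *haxN* promoter, so *haxN* is not transcribed.
So HaxN is not produced.
With no repressor bound, *velL* is transcribed.
So VelL is produced and active.
Cellobiose is absent, so NerN is inactive.
No repressor is bound and VelL is active, so *rudS* is transcribed.

ON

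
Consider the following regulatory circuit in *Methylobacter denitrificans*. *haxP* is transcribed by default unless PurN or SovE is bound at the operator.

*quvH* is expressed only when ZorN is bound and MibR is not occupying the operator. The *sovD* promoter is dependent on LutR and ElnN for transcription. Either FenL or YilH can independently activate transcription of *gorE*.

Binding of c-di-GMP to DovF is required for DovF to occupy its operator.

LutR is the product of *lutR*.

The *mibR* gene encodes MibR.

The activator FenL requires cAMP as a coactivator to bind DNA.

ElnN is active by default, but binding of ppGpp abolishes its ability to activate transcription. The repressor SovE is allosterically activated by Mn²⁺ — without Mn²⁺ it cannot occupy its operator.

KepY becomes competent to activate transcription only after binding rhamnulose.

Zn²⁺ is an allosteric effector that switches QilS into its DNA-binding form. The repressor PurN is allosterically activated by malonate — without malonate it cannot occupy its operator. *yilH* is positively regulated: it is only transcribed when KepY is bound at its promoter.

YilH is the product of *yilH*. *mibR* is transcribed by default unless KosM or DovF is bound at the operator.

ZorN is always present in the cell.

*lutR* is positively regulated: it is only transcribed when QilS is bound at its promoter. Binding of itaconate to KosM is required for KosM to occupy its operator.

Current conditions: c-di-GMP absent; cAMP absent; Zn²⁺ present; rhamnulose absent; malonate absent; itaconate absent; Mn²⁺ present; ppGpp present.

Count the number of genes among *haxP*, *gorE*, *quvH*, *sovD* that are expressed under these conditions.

0

Malonate is absent, so PurN is inactive.
Mn²⁺ is present, so SovE is active.
With repressor SovE bound, *haxP* is not transcribed.
→ *haxP* is OFF.
cAMP is absent, so FenL is inactive.
Rhamnulose is absent, so KepY is inactive.
Required activator KepY is absent, so *yilH* is not transcribed.
So YilH is not produced.
No activator is available at the *gorE* promoter, so *gorE* is not transcribed.
→ *gorE* is OFF.
Itaconate is absent, so KosM is inactive.
c-di-GMP is absent, so DovF is inactive.
With no repressor bound, *mibR* is transcribed.
So MibR is produced and active.
ZorN is produced constitutively and is active.
With repressor MibR bound, *quvH* is not transcribed.
→ *quvH* is OFF.
Zn²⁺ is present, so QilS is active.
No repressor is bound and QilS is active, so *lutR* is transcribed.
So LutR is produced and active.
ppGpp is present, so ElnN is inactive.
Required activator ElnN is absent, so *sovD* is not transcribed.
→ *sovD* is OFF.
0 of the 4 genes are transcribed.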